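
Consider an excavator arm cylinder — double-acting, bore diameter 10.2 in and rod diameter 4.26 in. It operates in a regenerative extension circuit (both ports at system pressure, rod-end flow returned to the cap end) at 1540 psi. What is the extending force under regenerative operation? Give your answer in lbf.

With equal pressure on both faces, forces on the annular region cancel; the net push is pressure × rod cross-section.
Rod cross-section A_rod = π/4 × (4.26 in)² = 14.25 in^2
F = P × A_rod

F ≈ 21900 lbf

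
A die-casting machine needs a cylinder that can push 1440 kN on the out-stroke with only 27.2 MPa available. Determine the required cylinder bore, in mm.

D ≈ 260 mm

Extension force acts on the full piston face: F = P × (π/4)D².
D = √(4F / (πP)) = √(4 × 1440 kN / (π × 27.2 MPa))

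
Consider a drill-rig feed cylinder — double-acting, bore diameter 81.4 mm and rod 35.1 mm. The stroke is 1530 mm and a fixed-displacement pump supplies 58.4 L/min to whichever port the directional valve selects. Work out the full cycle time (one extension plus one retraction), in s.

t ≈ 14.8 s

Cap-side area A_cap = π/4 × (81.4 mm)² = 5204 mm^2
Rod-side annular area A_ann = π/4 × (81.4² − 35.1²) = 4236 mm^2
t_ext = A_cap·L/Q = 8.180 s
t_ret = A_ann·L/Q = 6.659 s
t_cycle = t_ext + t_ret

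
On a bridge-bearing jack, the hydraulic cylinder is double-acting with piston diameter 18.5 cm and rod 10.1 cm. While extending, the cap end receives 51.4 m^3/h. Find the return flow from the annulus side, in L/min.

Cap-side area A_cap = π/4 × (18.5 cm)² = 268.8 cm^2
Rod-side annular area A_ann = π/4 × (18.5² − 10.1²) = 188.7 cm^2
Piston speed v = Q_in/A_cap; rod-end outflow Q_out = v × A_ann = Q_in × A_ann/A_cap.

Q_out ≈ 601 L/min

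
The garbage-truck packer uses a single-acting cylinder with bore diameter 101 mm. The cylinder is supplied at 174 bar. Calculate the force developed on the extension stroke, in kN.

F ≈ 139 kN

Cap-side area A_cap = π/4 × (101 mm)² = 8012 mm^2
F = P × A_cap = 174 bar × A_cap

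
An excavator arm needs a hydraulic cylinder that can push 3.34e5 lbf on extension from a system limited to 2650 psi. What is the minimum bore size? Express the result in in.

D ≈ 12.7 in

Extension force acts on the full piston face: F = P × (π/4)D².
D = √(4F / (πP)) = √(4 × 3.34e5 lbf / (π × 2650 psi))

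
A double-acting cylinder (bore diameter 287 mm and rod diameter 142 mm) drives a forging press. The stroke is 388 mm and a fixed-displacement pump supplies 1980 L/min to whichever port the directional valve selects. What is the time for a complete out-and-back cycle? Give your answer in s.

t ≈ 1.34 s

Cap-side area A_cap = π/4 × (287 mm)² = 64690 mm^2
Rod-side annular area A_ann = π/4 × (287² − 142²) = 48860 mm^2
t_ext = A_cap·L/Q = 0.7606 s
t_ret = A_ann·L/Q = 0.5744 s
t_cycle = t_ext + t_ret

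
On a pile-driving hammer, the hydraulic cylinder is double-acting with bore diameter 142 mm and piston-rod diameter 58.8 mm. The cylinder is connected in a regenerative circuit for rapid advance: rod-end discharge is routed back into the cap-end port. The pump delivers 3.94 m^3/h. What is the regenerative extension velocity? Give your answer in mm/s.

In regeneration the rod-end outflow joins the pump flow into the cap end, so the net volume the pump must supply per unit advance equals the rod cross-section area.
Rod cross-section A_rod = π/4 × (58.8 mm)² = 2715 mm^2
v = Q_pump / A_rod

v ≈ 403 mm/s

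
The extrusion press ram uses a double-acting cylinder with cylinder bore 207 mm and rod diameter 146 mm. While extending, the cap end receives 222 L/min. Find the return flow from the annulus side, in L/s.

Cap-side area A_cap = π/4 × (207 mm)² = 33650 mm^2
Rod-side annular area A_ann = π/4 × (207² − 146²) = 16910 mm^2
Piston speed v = Q_in/A_cap; rod-end outflow Q_out = v × A_ann = Q_in × A_ann/A_cap.

Q_out ≈ 1.86 L/s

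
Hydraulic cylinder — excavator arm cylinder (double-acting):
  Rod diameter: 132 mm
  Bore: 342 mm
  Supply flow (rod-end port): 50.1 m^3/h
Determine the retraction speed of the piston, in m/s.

Rod-side annular area A_ann = π/4 × (342² − 132²) = 78180 mm^2
Flow into the rod-end port fills the annular volume.
v = Q / A

v ≈ 0.178 m/s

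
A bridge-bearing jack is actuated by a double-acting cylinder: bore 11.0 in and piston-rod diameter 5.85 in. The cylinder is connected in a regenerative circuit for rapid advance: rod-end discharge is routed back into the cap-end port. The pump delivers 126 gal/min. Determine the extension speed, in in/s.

v ≈ 18.0 in/s

In regeneration the rod-end outflow joins the pump flow into the cap end, so the net volume the pump must supply per unit advance equals the rod cross-section area.
Rod cross-section A_rod = π/4 × (5.85 in)² = 26.88 in^2
v = Q_pump / A_rod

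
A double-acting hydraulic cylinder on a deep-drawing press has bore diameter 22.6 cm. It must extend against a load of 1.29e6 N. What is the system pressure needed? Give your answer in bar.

P ≈ 322 bar

Cap-side area A_cap = π/4 × (22.6 cm)² = 401.1 cm^2
P = F / A = 1.29e6 N / A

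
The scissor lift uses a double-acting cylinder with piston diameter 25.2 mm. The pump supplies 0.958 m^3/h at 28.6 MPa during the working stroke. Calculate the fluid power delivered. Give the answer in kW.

Hydraulic power = P × Q

W ≈ 7.61 kW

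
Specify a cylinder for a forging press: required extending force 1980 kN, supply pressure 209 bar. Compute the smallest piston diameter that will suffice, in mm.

D ≈ 347 mm

Extension force acts on the full piston face: F = P × (π/4)D².
D = √(4F / (πP)) = √(4 × 1980 kN / (π × 209 bar))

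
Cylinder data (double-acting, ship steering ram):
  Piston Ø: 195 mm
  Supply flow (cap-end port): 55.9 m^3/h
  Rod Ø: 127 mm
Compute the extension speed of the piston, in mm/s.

v ≈ 520 mm/s

Cap-side area A_cap = π/4 × (195 mm)² = 29860 mm^2
v = Q / A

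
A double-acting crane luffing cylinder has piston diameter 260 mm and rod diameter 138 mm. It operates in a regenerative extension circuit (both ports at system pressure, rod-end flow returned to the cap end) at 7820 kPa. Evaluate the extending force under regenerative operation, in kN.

F ≈ 117 kN

With equal pressure on both faces, forces on the annular region cancel; the net push is pressure × rod cross-section.
Rod cross-section A_rod = π/4 × (138 mm)² = 14960 mm^2
F = P × A_rod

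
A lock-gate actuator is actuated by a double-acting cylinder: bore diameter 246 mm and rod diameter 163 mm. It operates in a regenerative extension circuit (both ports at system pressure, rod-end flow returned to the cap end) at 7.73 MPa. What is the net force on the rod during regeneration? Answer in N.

With equal pressure on both faces, forces on the annular region cancel; the net push is pressure × rod cross-section.
Rod cross-section A_rod = π/4 × (163 mm)² = 20870 mm^2
F = P × A_rod

F ≈ 1.61e5 N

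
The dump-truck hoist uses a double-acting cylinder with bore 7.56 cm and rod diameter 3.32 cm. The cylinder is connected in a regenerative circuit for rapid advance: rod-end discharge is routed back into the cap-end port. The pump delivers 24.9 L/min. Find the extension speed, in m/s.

In regeneration the rod-end outflow joins the pump flow into the cap end, so the net volume the pump must supply per unit advance equals the rod cross-section area.
Rod cross-section A_rod = π/4 × (3.32 cm)² = 8.657 cm^2
v = Q_pump / A_rod

v ≈ 0.479 m/s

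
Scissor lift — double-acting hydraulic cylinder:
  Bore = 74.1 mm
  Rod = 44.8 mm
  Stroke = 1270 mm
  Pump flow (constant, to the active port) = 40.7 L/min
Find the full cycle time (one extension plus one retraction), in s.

t ≈ 13.2 s

Cap-side area A_cap = π/4 × (74.1 mm)² = 4312 mm^2
Rod-side annular area A_ann = π/4 × (74.1² − 44.8²) = 2736 mm^2
t_ext = A_cap·L/Q = 8.074 s
t_ret = A_ann·L/Q = 5.123 s
t_cycle = t_ext + t_ret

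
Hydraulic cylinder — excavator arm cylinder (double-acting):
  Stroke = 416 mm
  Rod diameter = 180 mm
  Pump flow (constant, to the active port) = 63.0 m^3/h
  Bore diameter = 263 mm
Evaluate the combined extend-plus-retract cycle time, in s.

Cap-side area A_cap = π/4 × (263 mm)² = 54330 mm^2
Rod-side annular area A_ann = π/4 × (263² − 180²) = 28880 mm^2
t_ext = A_cap·L/Q = 1.291 s
t_ret = A_ann·L/Q = 0.6865 s
t_cycle = t_ext + t_ret

t ≈ 1.98 s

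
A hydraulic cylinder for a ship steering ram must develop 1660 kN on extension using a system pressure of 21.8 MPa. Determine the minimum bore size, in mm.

D ≈ 311 mm

Extension force acts on the full piston face: F = P × (π/4)D².
D = √(4F / (πP)) = √(4 × 1660 kN / (π × 21.8 MPa))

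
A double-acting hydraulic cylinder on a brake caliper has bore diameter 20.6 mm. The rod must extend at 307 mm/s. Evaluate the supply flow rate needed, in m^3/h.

Q ≈ 0.368 m^3/h

Cap-side area A_cap = π/4 × (20.6 mm)² = 333.3 mm^2
Q = A × v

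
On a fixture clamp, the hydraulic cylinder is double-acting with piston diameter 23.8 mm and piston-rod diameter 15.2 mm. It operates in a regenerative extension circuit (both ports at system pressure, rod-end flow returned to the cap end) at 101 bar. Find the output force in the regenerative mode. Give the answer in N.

F ≈ 1830 N

With equal pressure on both faces, forces on the annular region cancel; the net push is pressure × rod cross-section.
Rod cross-section A_rod = π/4 × (15.2 mm)² = 181.5 mm^2
F = P × A_rod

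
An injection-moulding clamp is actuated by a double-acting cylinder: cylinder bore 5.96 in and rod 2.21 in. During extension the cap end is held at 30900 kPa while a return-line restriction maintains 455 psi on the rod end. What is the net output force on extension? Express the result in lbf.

Cap-side area A_cap = π/4 × (5.96 in)² = 27.90 in^2
Rod-side annular area A_ann = π/4 × (5.96² − 2.21²) = 24.06 in^2
Net thrust = P_cap·A_cap − P_rod·A_ann = 1.250e5 lbf − 10950 lbf

F ≈ 1.14e5 lbf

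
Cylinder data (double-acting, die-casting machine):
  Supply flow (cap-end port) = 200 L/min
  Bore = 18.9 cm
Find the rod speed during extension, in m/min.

Cap-side area A_cap = π/4 × (18.9 cm)² = 280.6 cm^2
v = Q / A

v ≈ 7.13 m/min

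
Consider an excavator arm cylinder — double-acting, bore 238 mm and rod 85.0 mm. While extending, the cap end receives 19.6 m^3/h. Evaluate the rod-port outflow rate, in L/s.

Q_out ≈ 4.75 L/s

Cap-side area A_cap = π/4 × (238 mm)² = 44490 mm^2
Rod-side annular area A_ann = π/4 × (238² − 85.0²) = 38810 mm^2
Piston speed v = Q_in/A_cap; rod-end outflow Q_out = v × A_ann = Q_in × A_ann/A_cap.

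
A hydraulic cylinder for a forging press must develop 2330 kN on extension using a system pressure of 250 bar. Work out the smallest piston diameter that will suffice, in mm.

Extension force acts on the full piston face: F = P × (π/4)D².
D = √(4F / (πP)) = √(4 × 2330 kN / (π × 250 bar))

D ≈ 344 mm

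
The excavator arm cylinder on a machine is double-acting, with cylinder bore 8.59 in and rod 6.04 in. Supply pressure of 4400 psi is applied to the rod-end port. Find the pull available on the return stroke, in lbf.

Rod-side annular area A_ann = π/4 × (8.59² − 6.04²) = 29.30 in^2
On retraction the pressure acts on the annular area (bore minus rod).
F = P × A_ann

F ≈ 1.29e5 lbf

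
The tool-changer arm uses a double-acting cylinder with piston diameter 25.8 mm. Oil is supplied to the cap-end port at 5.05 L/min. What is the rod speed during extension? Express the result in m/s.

Cap-side area A_cap = π/4 × (25.8 mm)² = 522.8 mm^2
v = Q / A

v ≈ 0.161 m/s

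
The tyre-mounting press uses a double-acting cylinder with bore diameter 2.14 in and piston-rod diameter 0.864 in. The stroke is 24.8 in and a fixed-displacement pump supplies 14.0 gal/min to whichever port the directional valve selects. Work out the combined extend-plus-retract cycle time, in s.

Cap-side area A_cap = π/4 × (2.14 in)² = 3.597 in^2
Rod-side annular area A_ann = π/4 × (2.14² − 0.864²) = 3.011 in^2
t_ext = A_cap·L/Q = 1.655 s
t_ret = A_ann·L/Q = 1.385 s
t_cycle = t_ext + t_ret

t ≈ 3.04 s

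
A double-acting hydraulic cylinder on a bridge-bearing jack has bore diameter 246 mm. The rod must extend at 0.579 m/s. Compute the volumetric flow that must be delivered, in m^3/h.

Q ≈ 99.1 m^3/h

Cap-side area A_cap = π/4 × (246 mm)² = 47530 mm^2
Q = A × v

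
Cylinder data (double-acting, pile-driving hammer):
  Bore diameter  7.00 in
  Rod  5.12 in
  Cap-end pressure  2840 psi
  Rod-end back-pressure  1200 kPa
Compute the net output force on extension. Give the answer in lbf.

Cap-side area A_cap = π/4 × (7.00 in)² = 38.48 in^2
Rod-side annular area A_ann = π/4 × (7.00² − 5.12²) = 17.90 in^2
Net thrust = P_cap·A_cap − P_rod·A_ann = 1.093e5 lbf − 3115 lbf

F ≈ 1.06e5 lbf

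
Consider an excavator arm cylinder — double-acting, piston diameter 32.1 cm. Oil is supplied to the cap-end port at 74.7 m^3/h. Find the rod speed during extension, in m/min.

Cap-side area A_cap = π/4 × (32.1 cm)² = 809.3 cm^2
v = Q / A

v ≈ 15.4 m/min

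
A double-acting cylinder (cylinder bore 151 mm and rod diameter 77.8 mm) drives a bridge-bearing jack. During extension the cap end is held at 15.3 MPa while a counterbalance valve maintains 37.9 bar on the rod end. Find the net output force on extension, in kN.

F ≈ 224 kN

Cap-side area A_cap = π/4 × (151 mm)² = 17910 mm^2
Rod-side annular area A_ann = π/4 × (151² − 77.8²) = 13150 mm^2
Net thrust = P_cap·A_cap − P_rod·A_ann = 274.0 kN − 49.85 kN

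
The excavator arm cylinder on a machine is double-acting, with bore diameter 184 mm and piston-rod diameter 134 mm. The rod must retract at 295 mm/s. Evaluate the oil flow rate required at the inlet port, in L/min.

Q ≈ 221 L/min

Rod-side annular area A_ann = π/4 × (184² − 134²) = 12490 mm^2
Q = A × v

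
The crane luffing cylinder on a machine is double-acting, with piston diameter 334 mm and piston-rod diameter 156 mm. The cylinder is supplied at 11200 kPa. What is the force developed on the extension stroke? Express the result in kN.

Cap-side area A_cap = π/4 × (334 mm)² = 87620 mm^2
F = P × A_cap = 11200 kPa × A_cap

F ≈ 981 kN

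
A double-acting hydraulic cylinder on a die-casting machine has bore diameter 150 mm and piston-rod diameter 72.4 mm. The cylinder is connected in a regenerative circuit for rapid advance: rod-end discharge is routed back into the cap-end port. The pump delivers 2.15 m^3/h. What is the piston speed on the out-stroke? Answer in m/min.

In regeneration the rod-end outflow joins the pump flow into the cap end, so the net volume the pump must supply per unit advance equals the rod cross-section area.
Rod cross-section A_rod = π/4 × (72.4 mm)² = 4117 mm^2
v = Q_pump / A_rod

v ≈ 8.70 m/min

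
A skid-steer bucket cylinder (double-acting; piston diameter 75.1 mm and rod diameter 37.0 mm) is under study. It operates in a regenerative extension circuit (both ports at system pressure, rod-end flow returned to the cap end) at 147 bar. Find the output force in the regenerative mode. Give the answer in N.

F ≈ 15800 N

With equal pressure on both faces, forces on the annular region cancel; the net push is pressure × rod cross-section.
Rod cross-section A_rod = π/4 × (37.0 mm)² = 1075 mm^2
F = P × A_rod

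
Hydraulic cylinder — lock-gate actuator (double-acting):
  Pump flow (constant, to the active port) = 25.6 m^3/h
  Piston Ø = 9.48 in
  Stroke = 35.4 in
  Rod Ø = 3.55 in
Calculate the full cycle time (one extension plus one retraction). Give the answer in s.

Cap-side area A_cap = π/4 × (9.48 in)² = 70.58 in^2
Rod-side annular area A_ann = π/4 × (9.48² − 3.55²) = 60.69 in^2
t_ext = A_cap·L/Q = 5.758 s
t_ret = A_ann·L/Q = 4.951 s
t_cycle = t_ext + t_ret

t ≈ 10.7 s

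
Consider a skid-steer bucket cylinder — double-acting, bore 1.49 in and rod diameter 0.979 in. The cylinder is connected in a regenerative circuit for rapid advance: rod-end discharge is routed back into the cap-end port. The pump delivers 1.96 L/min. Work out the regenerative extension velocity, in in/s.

v ≈ 2.65 in/s

In regeneration the rod-end outflow joins the pump flow into the cap end, so the net volume the pump must supply per unit advance equals the rod cross-section area.
Rod cross-section A_rod = π/4 × (0.979 in)² = 0.7528 in^2
v = Q_pump / A_rod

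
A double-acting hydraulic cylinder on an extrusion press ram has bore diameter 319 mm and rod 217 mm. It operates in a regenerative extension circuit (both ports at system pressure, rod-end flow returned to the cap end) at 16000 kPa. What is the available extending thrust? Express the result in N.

With equal pressure on both faces, forces on the annular region cancel; the net push is pressure × rod cross-section.
Rod cross-section A_rod = π/4 × (217 mm)² = 36980 mm^2
F = P × A_rod

F ≈ 5.92e5 N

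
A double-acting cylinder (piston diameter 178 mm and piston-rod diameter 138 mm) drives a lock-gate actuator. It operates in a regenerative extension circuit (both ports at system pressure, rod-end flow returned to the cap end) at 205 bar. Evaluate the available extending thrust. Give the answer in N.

F ≈ 3.07e5 N

With equal pressure on both faces, forces on the annular region cancel; the net push is pressure × rod cross-section.
Rod cross-section A_rod = π/4 × (138 mm)² = 14960 mm^2
F = P × A_rod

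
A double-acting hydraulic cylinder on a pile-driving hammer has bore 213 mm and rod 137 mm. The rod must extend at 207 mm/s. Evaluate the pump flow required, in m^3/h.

Cap-side area A_cap = π/4 × (213 mm)² = 35630 mm^2
Q = A × v

Q ≈ 26.6 m^3/h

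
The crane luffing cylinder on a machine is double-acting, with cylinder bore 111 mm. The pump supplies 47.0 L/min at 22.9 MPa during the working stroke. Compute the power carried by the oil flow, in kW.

Hydraulic power = P × Q

W ≈ 17.9 kW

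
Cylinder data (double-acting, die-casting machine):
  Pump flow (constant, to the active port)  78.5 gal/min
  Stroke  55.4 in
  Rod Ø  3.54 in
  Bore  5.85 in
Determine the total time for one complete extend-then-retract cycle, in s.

t ≈ 8.05 s

Cap-side area A_cap = π/4 × (5.85 in)² = 26.88 in^2
Rod-side annular area A_ann = π/4 × (5.85² − 3.54²) = 17.04 in^2
t_ext = A_cap·L/Q = 4.927 s
t_ret = A_ann·L/Q = 3.123 s
t_cycle = t_ext + t_ret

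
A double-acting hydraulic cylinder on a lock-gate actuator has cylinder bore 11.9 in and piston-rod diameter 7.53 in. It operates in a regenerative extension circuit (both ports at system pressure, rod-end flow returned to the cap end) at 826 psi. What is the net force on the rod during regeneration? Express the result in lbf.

F ≈ 36800 lbf

With equal pressure on both faces, forces on the annular region cancel; the net push is pressure × rod cross-section.
Rod cross-section A_rod = π/4 × (7.53 in)² = 44.53 in^2
F = P × A_rod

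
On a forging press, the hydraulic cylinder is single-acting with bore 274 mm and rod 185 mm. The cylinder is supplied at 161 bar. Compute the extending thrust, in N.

Cap-side area A_cap = π/4 × (274 mm)² = 58960 mm^2
F = P × A_cap = 161 bar × A_cap

F ≈ 9.49e5 N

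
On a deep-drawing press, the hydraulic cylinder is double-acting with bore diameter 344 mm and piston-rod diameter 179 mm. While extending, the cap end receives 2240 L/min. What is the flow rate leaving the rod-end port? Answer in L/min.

Cap-side area A_cap = π/4 × (344 mm)² = 92940 mm^2
Rod-side annular area A_ann = π/4 × (344² − 179²) = 67780 mm^2
Piston speed v = Q_in/A_cap; rod-end outflow Q_out = v × A_ann = Q_in × A_ann/A_cap.

Q_out ≈ 1630 L/min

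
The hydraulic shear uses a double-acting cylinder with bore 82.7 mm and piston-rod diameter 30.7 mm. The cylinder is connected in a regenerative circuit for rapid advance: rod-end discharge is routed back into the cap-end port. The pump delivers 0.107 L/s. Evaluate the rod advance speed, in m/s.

v ≈ 0.145 m/s

In regeneration the rod-end outflow joins the pump flow into the cap end, so the net volume the pump must supply per unit advance equals the rod cross-section area.
Rod cross-section A_rod = π/4 × (30.7 mm)² = 740.2 mm^2
v = Q_pump / A_rod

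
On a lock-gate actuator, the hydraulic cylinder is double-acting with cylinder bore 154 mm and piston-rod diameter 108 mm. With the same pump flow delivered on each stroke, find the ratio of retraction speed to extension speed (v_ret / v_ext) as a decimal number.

v_ret/v_ext ≈ 1.97

Cap-side area A_cap = π/4 × (154 mm)² = 18630 mm^2
Rod-side annular area A_ann = π/4 × (154² − 108²) = 9466 mm^2
For equal Q, v ∝ 1/A, so v_ret/v_ext = A_cap/A_ann.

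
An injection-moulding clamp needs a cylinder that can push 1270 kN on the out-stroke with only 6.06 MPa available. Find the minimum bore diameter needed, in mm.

Extension force acts on the full piston face: F = P × (π/4)D².
D = √(4F / (πP)) = √(4 × 1270 kN / (π × 6.06 MPa))

D ≈ 517 mm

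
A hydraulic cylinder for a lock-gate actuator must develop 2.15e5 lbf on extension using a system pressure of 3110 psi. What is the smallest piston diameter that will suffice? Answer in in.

Extension force acts on the full piston face: F = P × (π/4)D².
D = √(4F / (πP)) = √(4 × 2.15e5 lbf / (π × 3110 psi))

D ≈ 9.38 in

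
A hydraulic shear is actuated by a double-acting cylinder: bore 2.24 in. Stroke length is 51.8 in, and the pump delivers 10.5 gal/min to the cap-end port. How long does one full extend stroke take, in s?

Cap-side area A_cap = π/4 × (2.24 in)² = 3.941 in^2
Swept volume V = A × L; t = V / Q = A·L / Q

t ≈ 5.05 s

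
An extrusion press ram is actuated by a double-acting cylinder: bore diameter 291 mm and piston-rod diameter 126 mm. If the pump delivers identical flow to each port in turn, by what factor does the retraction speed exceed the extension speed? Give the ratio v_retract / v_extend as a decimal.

v_ret/v_ext ≈ 1.23

Cap-side area A_cap = π/4 × (291 mm)² = 66510 mm^2
Rod-side annular area A_ann = π/4 × (291² − 126²) = 54040 mm^2
For equal Q, v ∝ 1/A, so v_ret/v_ext = A_cap/A_ann.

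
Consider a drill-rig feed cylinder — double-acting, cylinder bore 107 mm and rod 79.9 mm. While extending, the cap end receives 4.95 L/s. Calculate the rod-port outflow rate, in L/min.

Q_out ≈ 131 L/min

Cap-side area A_cap = π/4 × (107 mm)² = 8992 mm^2
Rod-side annular area A_ann = π/4 × (107² − 79.9²) = 3978 mm^2
Piston speed v = Q_in/A_cap; rod-end outflow Q_out = v × A_ann = Q_in × A_ann/A_cap.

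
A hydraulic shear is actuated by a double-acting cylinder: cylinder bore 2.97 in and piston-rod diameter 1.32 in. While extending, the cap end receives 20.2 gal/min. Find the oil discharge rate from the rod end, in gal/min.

Cap-side area A_cap = π/4 × (2.97 in)² = 6.928 in^2
Rod-side annular area A_ann = π/4 × (2.97² − 1.32²) = 5.559 in^2
Piston speed v = Q_in/A_cap; rod-end outflow Q_out = v × A_ann = Q_in × A_ann/A_cap.

Q_out ≈ 16.2 gal/min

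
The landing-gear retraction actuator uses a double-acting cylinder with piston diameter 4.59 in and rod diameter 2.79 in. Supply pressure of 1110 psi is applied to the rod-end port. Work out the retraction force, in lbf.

F ≈ 11600 lbf

Rod-side annular area A_ann = π/4 × (4.59² − 2.79²) = 10.43 in^2
On retraction the pressure acts on the annular area (bore minus rod).
F = P × A_ann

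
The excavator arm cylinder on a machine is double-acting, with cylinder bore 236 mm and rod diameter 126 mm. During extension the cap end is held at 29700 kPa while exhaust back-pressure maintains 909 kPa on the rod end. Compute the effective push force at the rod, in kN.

F ≈ 1270 kN

Cap-side area A_cap = π/4 × (236 mm)² = 43740 mm^2
Rod-side annular area A_ann = π/4 × (236² − 126²) = 31270 mm^2
Net thrust = P_cap·A_cap − P_rod·A_ann = 1299 kN − 28.43 kN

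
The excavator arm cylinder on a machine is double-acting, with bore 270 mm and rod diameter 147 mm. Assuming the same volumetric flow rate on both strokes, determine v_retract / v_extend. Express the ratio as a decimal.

v_ret/v_ext ≈ 1.42

Cap-side area A_cap = π/4 × (270 mm)² = 57260 mm^2
Rod-side annular area A_ann = π/4 × (270² − 147²) = 40280 mm^2
For equal Q, v ∝ 1/A, so v_ret/v_ext = A_cap/A_ann.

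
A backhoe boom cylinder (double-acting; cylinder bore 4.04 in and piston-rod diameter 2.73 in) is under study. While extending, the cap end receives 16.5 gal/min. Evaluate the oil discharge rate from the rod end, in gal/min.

Q_out ≈ 8.97 gal/min

Cap-side area A_cap = π/4 × (4.04 in)² = 12.82 in^2
Rod-side annular area A_ann = π/4 × (4.04² − 2.73²) = 6.965 in^2
Piston speed v = Q_in/A_cap; rod-end outflow Q_out = v × A_ann = Q_in × A_ann/A_cap.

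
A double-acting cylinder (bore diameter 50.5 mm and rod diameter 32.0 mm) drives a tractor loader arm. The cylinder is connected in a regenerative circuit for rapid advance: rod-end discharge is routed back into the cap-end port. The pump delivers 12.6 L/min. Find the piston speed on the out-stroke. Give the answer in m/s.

In regeneration the rod-end outflow joins the pump flow into the cap end, so the net volume the pump must supply per unit advance equals the rod cross-section area.
Rod cross-section A_rod = π/4 × (32.0 mm)² = 804.2 mm^2
v = Q_pump / A_rod

v ≈ 0.261 m/s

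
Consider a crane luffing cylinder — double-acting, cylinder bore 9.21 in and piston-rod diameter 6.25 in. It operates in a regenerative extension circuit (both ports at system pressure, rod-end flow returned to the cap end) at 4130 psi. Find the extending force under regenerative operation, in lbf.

With equal pressure on both faces, forces on the annular region cancel; the net push is pressure × rod cross-section.
Rod cross-section A_rod = π/4 × (6.25 in)² = 30.68 in^2
F = P × A_rod

F ≈ 1.27e5 lbf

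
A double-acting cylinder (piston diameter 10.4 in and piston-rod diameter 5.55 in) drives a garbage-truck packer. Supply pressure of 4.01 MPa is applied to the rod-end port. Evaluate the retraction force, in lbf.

F ≈ 35300 lbf

Rod-side annular area A_ann = π/4 × (10.4² − 5.55²) = 60.76 in^2
On retraction the pressure acts on the annular area (bore minus rod).
F = P × A_ann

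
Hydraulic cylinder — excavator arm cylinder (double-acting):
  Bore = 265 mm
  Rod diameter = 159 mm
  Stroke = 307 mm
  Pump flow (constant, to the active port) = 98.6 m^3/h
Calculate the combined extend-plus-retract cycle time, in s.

t ≈ 1.01 s

Cap-side area A_cap = π/4 × (265 mm)² = 55150 mm^2
Rod-side annular area A_ann = π/4 × (265² − 159²) = 35300 mm^2
t_ext = A_cap·L/Q = 0.6182 s
t_ret = A_ann·L/Q = 0.3957 s
t_cycle = t_ext + t_ret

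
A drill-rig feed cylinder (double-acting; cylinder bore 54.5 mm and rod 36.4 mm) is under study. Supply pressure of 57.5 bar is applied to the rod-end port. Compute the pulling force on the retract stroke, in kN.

F ≈ 7.43 kN

Rod-side annular area A_ann = π/4 × (54.5² − 36.4²) = 1292 mm^2
On retraction the pressure acts on the annular area (bore minus rod).
F = P × A_ann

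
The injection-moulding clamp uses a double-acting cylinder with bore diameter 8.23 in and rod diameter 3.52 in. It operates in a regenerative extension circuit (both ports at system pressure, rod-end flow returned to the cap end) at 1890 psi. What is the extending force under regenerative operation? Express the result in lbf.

With equal pressure on both faces, forces on the annular region cancel; the net push is pressure × rod cross-section.
Rod cross-section A_rod = π/4 × (3.52 in)² = 9.731 in^2
F = P × A_rod

F ≈ 18400 lbf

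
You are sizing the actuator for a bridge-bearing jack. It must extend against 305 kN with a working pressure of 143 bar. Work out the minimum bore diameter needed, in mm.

Extension force acts on the full piston face: F = P × (π/4)D².
D = √(4F / (πP)) = √(4 × 305 kN / (π × 143 bar))

D ≈ 165 mm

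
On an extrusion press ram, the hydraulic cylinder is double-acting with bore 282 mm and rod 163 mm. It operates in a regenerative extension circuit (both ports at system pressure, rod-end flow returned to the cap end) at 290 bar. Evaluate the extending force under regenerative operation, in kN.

With equal pressure on both faces, forces on the annular region cancel; the net push is pressure × rod cross-section.
Rod cross-section A_rod = π/4 × (163 mm)² = 20870 mm^2
F = P × A_rod

F ≈ 605 kN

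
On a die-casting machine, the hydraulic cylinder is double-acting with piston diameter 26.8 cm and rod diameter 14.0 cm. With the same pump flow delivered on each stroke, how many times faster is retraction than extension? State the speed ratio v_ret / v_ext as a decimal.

Cap-side area A_cap = π/4 × (26.8 cm)² = 564.1 cm^2
Rod-side annular area A_ann = π/4 × (26.8² − 14.0²) = 410.2 cm^2
For equal Q, v ∝ 1/A, so v_ret/v_ext = A_cap/A_ann.

v_ret/v_ext ≈ 1.38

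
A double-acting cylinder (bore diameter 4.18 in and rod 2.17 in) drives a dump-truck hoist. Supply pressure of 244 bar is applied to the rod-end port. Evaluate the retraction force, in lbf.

Rod-side annular area A_ann = π/4 × (4.18² − 2.17²) = 10.02 in^2
On retraction the pressure acts on the annular area (bore minus rod).
F = P × A_ann

F ≈ 35500 lbf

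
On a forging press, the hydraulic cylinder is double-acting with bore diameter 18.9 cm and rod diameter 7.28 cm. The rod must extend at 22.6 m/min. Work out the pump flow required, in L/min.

Cap-side area A_cap = π/4 × (18.9 cm)² = 280.6 cm^2
Q = A × v

Q ≈ 634 L/min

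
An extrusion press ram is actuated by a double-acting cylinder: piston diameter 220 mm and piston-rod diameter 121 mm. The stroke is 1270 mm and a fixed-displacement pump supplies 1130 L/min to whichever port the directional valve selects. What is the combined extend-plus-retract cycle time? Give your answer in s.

Cap-side area A_cap = π/4 × (220 mm)² = 38010 mm^2
Rod-side annular area A_ann = π/4 × (220² − 121²) = 26510 mm^2
t_ext = A_cap·L/Q = 2.563 s
t_ret = A_ann·L/Q = 1.788 s
t_cycle = t_ext + t_ret

t ≈ 4.35 s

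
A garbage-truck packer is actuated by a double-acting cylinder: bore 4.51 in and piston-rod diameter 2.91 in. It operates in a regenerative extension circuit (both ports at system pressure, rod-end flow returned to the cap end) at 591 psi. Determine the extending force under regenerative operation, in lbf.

F ≈ 3930 lbf

With equal pressure on both faces, forces on the annular region cancel; the net push is pressure × rod cross-section.
Rod cross-section A_rod = π/4 × (2.91 in)² = 6.651 in^2
F = P × A_rod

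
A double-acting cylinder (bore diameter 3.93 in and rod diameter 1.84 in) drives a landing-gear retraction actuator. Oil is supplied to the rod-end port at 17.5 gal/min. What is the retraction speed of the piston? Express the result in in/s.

v ≈ 7.11 in/s

Rod-side annular area A_ann = π/4 × (3.93² − 1.84²) = 9.471 in^2
Flow into the rod-end port fills the annular volume.
v = Q / A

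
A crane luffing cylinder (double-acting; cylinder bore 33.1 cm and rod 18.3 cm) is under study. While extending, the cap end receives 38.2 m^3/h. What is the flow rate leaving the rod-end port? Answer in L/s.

Cap-side area A_cap = π/4 × (33.1 cm)² = 860.5 cm^2
Rod-side annular area A_ann = π/4 × (33.1² − 18.3²) = 597.5 cm^2
Piston speed v = Q_in/A_cap; rod-end outflow Q_out = v × A_ann = Q_in × A_ann/A_cap.

Q_out ≈ 7.37 L/s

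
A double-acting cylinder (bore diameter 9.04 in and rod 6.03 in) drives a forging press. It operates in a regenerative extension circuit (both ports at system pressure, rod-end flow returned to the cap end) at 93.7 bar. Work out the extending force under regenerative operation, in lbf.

With equal pressure on both faces, forces on the annular region cancel; the net push is pressure × rod cross-section.
Rod cross-section A_rod = π/4 × (6.03 in)² = 28.56 in^2
F = P × A_rod

F ≈ 38800 lbf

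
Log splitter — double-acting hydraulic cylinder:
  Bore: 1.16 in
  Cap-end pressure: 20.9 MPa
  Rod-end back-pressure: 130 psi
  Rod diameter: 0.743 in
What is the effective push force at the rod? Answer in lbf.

Cap-side area A_cap = π/4 × (1.16 in)² = 1.057 in^2
Rod-side annular area A_ann = π/4 × (1.16² − 0.743²) = 0.6233 in^2
Net thrust = P_cap·A_cap − P_rod·A_ann = 3204 lbf − 81.02 lbf

F ≈ 3120 lbf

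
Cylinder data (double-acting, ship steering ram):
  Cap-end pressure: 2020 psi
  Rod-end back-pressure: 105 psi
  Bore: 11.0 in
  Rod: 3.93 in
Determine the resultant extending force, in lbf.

Cap-side area A_cap = π/4 × (11.0 in)² = 95.03 in^2
Rod-side annular area A_ann = π/4 × (11.0² − 3.93²) = 82.90 in^2
Net thrust = P_cap·A_cap − P_rod·A_ann = 1.920e5 lbf − 8705 lbf

F ≈ 1.83e5 lbf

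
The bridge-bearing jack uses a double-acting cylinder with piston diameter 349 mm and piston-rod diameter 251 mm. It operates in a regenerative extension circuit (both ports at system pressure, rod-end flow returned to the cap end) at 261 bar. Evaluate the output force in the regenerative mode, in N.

With equal pressure on both faces, forces on the annular region cancel; the net push is pressure × rod cross-section.
Rod cross-section A_rod = π/4 × (251 mm)² = 49480 mm^2
F = P × A_rod

F ≈ 1.29e6 N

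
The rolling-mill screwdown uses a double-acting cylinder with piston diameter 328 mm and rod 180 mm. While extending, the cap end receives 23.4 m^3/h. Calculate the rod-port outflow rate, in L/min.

Q_out ≈ 273 L/min

Cap-side area A_cap = π/4 × (328 mm)² = 84500 mm^2
Rod-side annular area A_ann = π/4 × (328² − 180²) = 59050 mm^2
Piston speed v = Q_in/A_cap; rod-end outflow Q_out = v × A_ann = Q_in × A_ann/A_cap.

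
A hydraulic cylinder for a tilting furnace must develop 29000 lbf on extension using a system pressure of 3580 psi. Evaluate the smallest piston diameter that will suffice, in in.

D ≈ 3.21 in

Extension force acts on the full piston face: F = P × (π/4)D².
D = √(4F / (πP)) = √(4 × 29000 lbf / (π × 3580 psi))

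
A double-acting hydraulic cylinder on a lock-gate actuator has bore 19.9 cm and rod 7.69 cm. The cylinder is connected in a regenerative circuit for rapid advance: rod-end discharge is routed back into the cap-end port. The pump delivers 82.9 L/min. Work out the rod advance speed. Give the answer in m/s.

In regeneration the rod-end outflow joins the pump flow into the cap end, so the net volume the pump must supply per unit advance equals the rod cross-section area.
Rod cross-section A_rod = π/4 × (7.69 cm)² = 46.45 cm^2
v = Q_pump / A_rod

v ≈ 0.297 m/s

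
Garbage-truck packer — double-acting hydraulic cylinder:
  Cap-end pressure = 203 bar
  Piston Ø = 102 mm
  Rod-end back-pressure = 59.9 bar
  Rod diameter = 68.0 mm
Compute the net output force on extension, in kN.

Cap-side area A_cap = π/4 × (102 mm)² = 8171 mm^2
Rod-side annular area A_ann = π/4 × (102² − 68.0²) = 4540 mm^2
Net thrust = P_cap·A_cap − P_rod·A_ann = 165.9 kN − 27.19 kN

F ≈ 139 kN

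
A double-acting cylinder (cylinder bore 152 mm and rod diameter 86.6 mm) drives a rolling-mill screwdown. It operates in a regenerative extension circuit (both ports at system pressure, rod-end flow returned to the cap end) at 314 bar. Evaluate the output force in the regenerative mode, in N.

F ≈ 1.85e5 N

With equal pressure on both faces, forces on the annular region cancel; the net push is pressure × rod cross-section.
Rod cross-section A_rod = π/4 × (86.6 mm)² = 5890 mm^2
F = P × A_rod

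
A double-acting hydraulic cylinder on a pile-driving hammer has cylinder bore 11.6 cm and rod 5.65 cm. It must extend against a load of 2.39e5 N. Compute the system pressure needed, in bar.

Cap-side area A_cap = π/4 × (11.6 cm)² = 105.7 cm^2
P = F / A = 2.39e5 N / A

P ≈ 226 bar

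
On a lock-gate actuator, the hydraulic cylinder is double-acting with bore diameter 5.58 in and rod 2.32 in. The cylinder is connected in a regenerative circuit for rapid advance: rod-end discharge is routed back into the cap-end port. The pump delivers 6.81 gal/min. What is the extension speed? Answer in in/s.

v ≈ 6.20 in/s

In regeneration the rod-end outflow joins the pump flow into the cap end, so the net volume the pump must supply per unit advance equals the rod cross-section area.
Rod cross-section A_rod = π/4 × (2.32 in)² = 4.227 in^2
v = Q_pump / A_rod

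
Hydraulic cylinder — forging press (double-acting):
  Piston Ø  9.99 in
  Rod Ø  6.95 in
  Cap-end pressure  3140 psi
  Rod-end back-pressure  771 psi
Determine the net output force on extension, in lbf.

Cap-side area A_cap = π/4 × (9.99 in)² = 78.38 in^2
Rod-side annular area A_ann = π/4 × (9.99² − 6.95²) = 40.45 in^2
Net thrust = P_cap·A_cap − P_rod·A_ann = 2.461e5 lbf − 31180 lbf

F ≈ 2.15e5 lbf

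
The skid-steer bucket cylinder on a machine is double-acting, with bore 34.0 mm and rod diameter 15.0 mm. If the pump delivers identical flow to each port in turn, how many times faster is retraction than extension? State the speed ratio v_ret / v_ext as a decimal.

Cap-side area A_cap = π/4 × (34.0 mm)² = 907.9 mm^2
Rod-side annular area A_ann = π/4 × (34.0² − 15.0²) = 731.2 mm^2
For equal Q, v ∝ 1/A, so v_ret/v_ext = A_cap/A_ann.

v_ret/v_ext ≈ 1.24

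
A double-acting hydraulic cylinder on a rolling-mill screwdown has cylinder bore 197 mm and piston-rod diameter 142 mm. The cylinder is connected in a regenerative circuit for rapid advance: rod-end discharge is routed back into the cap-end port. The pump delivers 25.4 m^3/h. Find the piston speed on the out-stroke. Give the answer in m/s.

v ≈ 0.446 m/s

In regeneration the rod-end outflow joins the pump flow into the cap end, so the net volume the pump must supply per unit advance equals the rod cross-section area.
Rod cross-section A_rod = π/4 × (142 mm)² = 15840 mm^2
v = Q_pump / A_rod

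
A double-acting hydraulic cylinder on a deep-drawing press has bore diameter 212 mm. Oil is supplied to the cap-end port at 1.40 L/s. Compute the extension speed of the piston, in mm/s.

v ≈ 39.7 mm/s

Cap-side area A_cap = π/4 × (212 mm)² = 35300 mm^2
v = Q / A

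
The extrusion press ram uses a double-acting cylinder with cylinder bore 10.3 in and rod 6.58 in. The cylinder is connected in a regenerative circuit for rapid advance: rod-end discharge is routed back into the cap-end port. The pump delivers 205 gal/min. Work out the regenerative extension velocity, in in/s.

v ≈ 23.2 in/s

In regeneration the rod-end outflow joins the pump flow into the cap end, so the net volume the pump must supply per unit advance equals the rod cross-section area.
Rod cross-section A_rod = π/4 × (6.58 in)² = 34.00 in^2
v = Q_pump / A_rod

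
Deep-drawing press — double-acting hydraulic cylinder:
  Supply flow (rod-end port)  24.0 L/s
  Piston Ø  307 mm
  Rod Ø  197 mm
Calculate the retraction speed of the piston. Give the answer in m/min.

v ≈ 33.1 m/min

Rod-side annular area A_ann = π/4 × (307² − 197²) = 43540 mm^2
Flow into the rod-end port fills the annular volume.
v = Q / A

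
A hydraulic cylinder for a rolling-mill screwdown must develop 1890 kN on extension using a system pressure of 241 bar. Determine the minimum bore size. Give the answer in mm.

Extension force acts on the full piston face: F = P × (π/4)D².
D = √(4F / (πP)) = √(4 × 1890 kN / (π × 241 bar))

D ≈ 316 mm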